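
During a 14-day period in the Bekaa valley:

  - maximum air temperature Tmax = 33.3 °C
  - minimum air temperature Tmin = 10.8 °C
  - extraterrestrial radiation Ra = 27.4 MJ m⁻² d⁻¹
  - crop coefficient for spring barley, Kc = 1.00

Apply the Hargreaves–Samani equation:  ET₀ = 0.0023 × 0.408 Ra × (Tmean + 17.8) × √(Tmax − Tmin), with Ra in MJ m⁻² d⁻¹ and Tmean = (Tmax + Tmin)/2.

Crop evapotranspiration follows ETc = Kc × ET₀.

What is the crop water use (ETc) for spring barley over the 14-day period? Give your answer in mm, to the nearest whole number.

68 mm

Tmean = (33.3 + 10.8)/2 = 22.05 °C
0.408 Ra = 0.408 × 27.4 = 11.1792 mm/d equivalent
ET₀ = 0.0023 × 11.1792 × (22.05 + 17.8) × √22.5 = 0.0023 × 11.1792 × 39.85 × 4.7434 = 4.8602 mm/d
ETc = Kc × ET₀ = 1.00 × 4.8602 = 4.8602 mm/d
Over 14 days: 4.8602 × 14 = 68.043 mm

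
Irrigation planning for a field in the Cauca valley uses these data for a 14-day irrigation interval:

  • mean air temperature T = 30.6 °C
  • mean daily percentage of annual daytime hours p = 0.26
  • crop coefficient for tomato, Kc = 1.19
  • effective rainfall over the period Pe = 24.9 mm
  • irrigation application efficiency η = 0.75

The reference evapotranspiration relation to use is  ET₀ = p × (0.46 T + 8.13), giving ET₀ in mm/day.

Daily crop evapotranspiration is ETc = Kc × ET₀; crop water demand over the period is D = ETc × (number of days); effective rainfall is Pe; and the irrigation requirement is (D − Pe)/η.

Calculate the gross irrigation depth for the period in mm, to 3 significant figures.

ET₀ = 0.26 × (0.46 × 30.6 + 8.13) = 0.26 × 22.206 = 5.7736 mm/d
ETc = Kc × ET₀ = 1.19 × 5.7736 = 6.8706 mm/d
Crop demand D = ETc × 14 d = 6.8706 × 14 = 96.188 mm
D − Pe = 96.188 − 24.9 = 71.288 mm
Gross irrigation = 71.288 / 0.75 = 95.051 mm

95.1 mm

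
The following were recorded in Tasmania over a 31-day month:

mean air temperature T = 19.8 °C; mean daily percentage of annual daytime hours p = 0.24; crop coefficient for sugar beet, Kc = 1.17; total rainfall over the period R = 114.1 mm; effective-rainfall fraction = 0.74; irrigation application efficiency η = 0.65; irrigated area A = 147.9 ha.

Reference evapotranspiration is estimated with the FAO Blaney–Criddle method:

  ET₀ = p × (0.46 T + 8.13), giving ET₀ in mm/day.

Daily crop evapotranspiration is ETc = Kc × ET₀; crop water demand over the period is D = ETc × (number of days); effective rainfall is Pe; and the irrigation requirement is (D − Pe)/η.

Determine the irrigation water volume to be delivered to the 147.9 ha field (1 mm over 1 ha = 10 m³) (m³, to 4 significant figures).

149300 m³

ET₀ = 0.24 × (0.46 × 19.8 + 8.13) = 0.24 × 17.238 = 4.1371 mm/d
ETc = Kc × ET₀ = 1.17 × 4.1371 = 4.8404 mm/d
Crop demand D = ETc × 31 d = 4.8404 × 31 = 150.052 mm
Pe = 0.74 × 114.1 = 84.434 mm
D − Pe = 150.052 − 84.434 = 65.618 mm
Gross irrigation = 65.618 / 0.65 = 100.951 mm
Volume = 100.951 mm × 147.9 ha × 10 = 149306.5 m³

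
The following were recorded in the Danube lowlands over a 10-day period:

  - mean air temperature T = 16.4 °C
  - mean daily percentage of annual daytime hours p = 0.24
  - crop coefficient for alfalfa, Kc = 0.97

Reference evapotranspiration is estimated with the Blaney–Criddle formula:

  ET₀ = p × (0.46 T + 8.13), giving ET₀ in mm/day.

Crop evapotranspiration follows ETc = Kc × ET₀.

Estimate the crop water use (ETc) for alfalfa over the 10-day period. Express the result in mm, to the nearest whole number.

ET₀ = 0.24 × (0.46 × 16.4 + 8.13) = 0.24 × 15.674 = 3.7618 mm/d
ETc = Kc × ET₀ = 0.97 × 3.7618 = 3.6489 mm/d
Over 10 days: 3.6489 × 10 = 36.489 mm

36 mm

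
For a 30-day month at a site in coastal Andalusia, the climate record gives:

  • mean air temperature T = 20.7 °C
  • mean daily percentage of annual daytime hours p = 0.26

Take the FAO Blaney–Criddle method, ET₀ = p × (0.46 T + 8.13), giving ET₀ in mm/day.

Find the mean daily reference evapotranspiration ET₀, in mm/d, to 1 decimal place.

4.6 mm/d

ET₀ = 0.26 × (0.46 × 20.7 + 8.13) = 0.26 × 17.652 = 4.5895 mm/d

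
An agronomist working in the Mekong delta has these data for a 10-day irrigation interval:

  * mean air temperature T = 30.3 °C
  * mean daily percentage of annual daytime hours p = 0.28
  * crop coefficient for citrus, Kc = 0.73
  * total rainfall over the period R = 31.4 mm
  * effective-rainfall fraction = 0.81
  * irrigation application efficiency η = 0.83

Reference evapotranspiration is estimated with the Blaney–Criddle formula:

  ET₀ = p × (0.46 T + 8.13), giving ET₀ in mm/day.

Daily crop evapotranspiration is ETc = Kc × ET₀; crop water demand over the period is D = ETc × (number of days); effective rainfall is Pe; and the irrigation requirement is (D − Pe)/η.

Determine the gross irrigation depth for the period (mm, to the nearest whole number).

24 mm

ET₀ = 0.28 × (0.46 × 30.3 + 8.13) = 0.28 × 22.068 = 6.1790 mm/d
ETc = Kc × ET₀ = 0.73 × 6.1790 = 4.5107 mm/d
Crop demand D = ETc × 10 d = 4.5107 × 10 = 45.107 mm
Pe = 0.81 × 31.4 = 25.434 mm
D − Pe = 45.107 − 25.434 = 19.673 mm
Gross irrigation = 19.673 / 0.83 = 23.702 mm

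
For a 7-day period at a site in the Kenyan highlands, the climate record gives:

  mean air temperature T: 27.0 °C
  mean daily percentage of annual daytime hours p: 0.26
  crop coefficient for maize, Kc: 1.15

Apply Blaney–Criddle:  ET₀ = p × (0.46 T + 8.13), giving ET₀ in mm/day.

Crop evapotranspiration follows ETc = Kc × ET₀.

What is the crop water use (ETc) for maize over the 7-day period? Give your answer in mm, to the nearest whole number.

43 mm

ET₀ = 0.26 × (0.46 × 27.0 + 8.13) = 0.26 × 20.550 = 5.3430 mm/d
ETc = Kc × ET₀ = 1.15 × 5.3430 = 6.1445 mm/d
Over 7 days: 6.1445 × 7 = 43.012 mm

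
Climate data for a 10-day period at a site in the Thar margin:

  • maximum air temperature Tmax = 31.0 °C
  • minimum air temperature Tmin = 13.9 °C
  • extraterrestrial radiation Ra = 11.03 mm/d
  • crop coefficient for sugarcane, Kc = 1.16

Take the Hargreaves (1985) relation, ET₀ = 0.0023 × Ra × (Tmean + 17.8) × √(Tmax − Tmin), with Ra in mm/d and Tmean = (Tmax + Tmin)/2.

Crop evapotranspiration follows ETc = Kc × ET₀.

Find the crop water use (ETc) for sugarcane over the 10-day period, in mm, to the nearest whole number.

49 mm

Tmean = (31.0 + 13.9)/2 = 22.45 °C
ET₀ = 0.0023 × 11.03 × (22.45 + 17.8) × √17.1 = 0.0023 × 11.03 × 40.25 × 4.1352 = 4.2225 mm/d
ETc = Kc × ET₀ = 1.16 × 4.2225 = 4.8981 mm/d
Over 10 days: 4.8981 × 10 = 48.981 mm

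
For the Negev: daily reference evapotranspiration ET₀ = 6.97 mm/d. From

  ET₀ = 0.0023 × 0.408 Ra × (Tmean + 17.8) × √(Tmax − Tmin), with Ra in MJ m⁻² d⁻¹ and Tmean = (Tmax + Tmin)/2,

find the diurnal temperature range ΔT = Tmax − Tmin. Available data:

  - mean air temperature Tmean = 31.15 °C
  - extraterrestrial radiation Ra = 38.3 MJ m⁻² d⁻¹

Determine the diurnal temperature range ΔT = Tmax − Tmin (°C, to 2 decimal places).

√ΔT = ET₀ / [0.0023 × 0.408 × Ra × (Tmean+17.8)] = 6.97 / (0.0023 × 15.6264 × 48.95) = 3.9618
ΔT = 3.9618² = 15.696 °C

15.70 °C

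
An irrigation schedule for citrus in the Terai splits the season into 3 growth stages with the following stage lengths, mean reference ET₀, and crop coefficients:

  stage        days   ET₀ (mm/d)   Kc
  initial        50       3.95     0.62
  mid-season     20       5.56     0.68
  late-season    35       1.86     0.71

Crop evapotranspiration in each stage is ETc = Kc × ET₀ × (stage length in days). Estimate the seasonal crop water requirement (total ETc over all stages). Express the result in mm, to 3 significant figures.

244 mm

initial: 0.62 × 3.95 × 50 = 122.45 mm
mid-season: 0.68 × 5.56 × 20 = 75.62 mm
late-season: 0.71 × 1.86 × 35 = 46.22 mm
Seasonal total = 244.29 mm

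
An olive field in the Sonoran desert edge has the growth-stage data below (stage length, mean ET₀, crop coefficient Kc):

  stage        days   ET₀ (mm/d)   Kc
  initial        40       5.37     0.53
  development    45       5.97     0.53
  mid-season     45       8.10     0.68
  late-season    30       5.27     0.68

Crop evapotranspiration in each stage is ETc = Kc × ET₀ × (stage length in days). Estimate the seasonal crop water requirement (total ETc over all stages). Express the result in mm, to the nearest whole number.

initial: 0.53 × 5.37 × 40 = 113.84 mm
development: 0.53 × 5.97 × 45 = 142.38 mm
mid-season: 0.68 × 8.10 × 45 = 247.86 mm
late-season: 0.68 × 5.27 × 30 = 107.51 mm
Seasonal total = 611.59 mm

612 mm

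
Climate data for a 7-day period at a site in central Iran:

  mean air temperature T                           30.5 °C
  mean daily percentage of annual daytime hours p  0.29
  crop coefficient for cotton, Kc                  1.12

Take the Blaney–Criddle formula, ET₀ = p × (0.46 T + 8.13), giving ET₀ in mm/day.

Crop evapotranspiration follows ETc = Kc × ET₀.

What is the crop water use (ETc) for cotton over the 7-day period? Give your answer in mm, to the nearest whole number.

50 mm

ET₀ = 0.29 × (0.46 × 30.5 + 8.13) = 0.29 × 22.160 = 6.4264 mm/d
ETc = Kc × ET₀ = 1.12 × 6.4264 = 7.1976 mm/d
Over 7 days: 7.1976 × 7 = 50.383 mm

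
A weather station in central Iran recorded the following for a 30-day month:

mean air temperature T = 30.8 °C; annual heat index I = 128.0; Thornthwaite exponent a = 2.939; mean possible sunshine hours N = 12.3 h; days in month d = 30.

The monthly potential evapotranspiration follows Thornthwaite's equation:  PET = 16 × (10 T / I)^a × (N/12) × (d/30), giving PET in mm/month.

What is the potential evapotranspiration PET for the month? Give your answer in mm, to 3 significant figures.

217 mm

10T/I = 10 × 30.8 / 128.0 = 2.4063
(10T/I)^a = 2.4063^2.939 = 13.2065
Uncorrected PET = 16 × 13.2065 = 211.304 mm
Correction = (N/12)(d/30) = (12.3/12)(30/30) = 1.0250
PET = 211.304 × 1.0250 = 216.587 mm/month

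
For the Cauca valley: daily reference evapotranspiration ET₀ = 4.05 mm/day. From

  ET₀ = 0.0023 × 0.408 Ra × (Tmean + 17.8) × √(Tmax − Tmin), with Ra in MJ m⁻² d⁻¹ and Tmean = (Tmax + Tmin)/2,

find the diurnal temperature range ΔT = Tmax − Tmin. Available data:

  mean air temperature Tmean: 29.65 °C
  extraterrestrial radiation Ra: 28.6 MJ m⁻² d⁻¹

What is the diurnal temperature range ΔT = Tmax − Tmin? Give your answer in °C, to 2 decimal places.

√ΔT = ET₀ / [0.0023 × 0.408 × Ra × (Tmean+17.8)] = 4.05 / (0.0023 × 11.6688 × 47.45) = 3.1803
ΔT = 3.1803² = 10.114 °C

10.11 °C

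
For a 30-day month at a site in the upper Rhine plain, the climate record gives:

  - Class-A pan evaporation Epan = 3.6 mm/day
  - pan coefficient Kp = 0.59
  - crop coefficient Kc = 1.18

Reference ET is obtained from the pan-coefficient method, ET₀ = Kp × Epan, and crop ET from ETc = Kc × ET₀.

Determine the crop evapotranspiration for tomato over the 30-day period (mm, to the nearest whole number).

75 mm

ET₀ = 0.59 × 3.6 = 2.1240 mm/d
ETc = Kc × ET₀ = 1.18 × 2.1240 = 2.5063 mm/d
Over 30 days: 2.5063 × 30 = 75.189 mm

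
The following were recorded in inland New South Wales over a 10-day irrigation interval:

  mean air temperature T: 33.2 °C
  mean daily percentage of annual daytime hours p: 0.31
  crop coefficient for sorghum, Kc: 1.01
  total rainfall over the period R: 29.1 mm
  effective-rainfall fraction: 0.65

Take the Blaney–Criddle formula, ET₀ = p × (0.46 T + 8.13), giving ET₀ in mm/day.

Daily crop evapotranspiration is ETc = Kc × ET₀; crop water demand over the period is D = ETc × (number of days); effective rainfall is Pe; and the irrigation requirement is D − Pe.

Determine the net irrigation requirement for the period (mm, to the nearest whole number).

ET₀ = 0.31 × (0.46 × 33.2 + 8.13) = 0.31 × 23.402 = 7.2546 mm/d
ETc = Kc × ET₀ = 1.01 × 7.2546 = 7.3271 mm/d
Crop demand D = ETc × 10 d = 7.3271 × 10 = 73.271 mm
Pe = 0.65 × 29.1 = 18.915 mm
D − Pe = 73.271 − 18.915 = 54.356 mm

54 mm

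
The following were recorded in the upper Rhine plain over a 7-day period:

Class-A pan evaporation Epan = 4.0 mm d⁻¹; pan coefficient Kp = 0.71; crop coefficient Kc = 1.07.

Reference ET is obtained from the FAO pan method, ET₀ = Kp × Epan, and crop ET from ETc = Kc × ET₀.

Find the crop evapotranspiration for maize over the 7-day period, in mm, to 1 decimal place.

ET₀ = 0.71 × 4.0 = 2.8400 mm/d
ETc = Kc × ET₀ = 1.07 × 2.8400 = 3.0388 mm/d
Over 7 days: 3.0388 × 7 = 21.272 mm

21.3 mm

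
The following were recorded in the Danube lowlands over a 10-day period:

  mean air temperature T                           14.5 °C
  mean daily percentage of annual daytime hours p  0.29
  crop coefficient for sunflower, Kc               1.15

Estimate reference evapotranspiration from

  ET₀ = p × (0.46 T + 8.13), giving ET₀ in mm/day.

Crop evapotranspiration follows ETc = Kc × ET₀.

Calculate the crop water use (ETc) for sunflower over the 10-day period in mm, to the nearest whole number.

ET₀ = 0.29 × (0.46 × 14.5 + 8.13) = 0.29 × 14.800 = 4.2920 mm/d
ETc = Kc × ET₀ = 1.15 × 4.2920 = 4.9358 mm/d
Over 10 days: 4.9358 × 10 = 49.358 mm

49 mm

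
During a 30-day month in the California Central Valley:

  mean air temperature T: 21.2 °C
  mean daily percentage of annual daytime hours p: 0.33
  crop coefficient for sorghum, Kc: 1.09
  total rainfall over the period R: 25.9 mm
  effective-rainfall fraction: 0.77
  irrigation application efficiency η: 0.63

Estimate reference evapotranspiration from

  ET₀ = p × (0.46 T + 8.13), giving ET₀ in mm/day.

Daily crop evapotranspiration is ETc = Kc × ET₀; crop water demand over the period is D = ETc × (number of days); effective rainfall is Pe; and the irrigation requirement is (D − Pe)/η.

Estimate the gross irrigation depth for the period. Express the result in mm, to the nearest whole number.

ET₀ = 0.33 × (0.46 × 21.2 + 8.13) = 0.33 × 17.882 = 5.9011 mm/d
ETc = Kc × ET₀ = 1.09 × 5.9011 = 6.4322 mm/d
Crop demand D = ETc × 30 d = 6.4322 × 30 = 192.966 mm
Pe = 0.77 × 25.9 = 19.943 mm
D − Pe = 192.966 − 19.943 = 173.023 mm
Gross irrigation = 173.023 / 0.63 = 274.640 mm

275 mm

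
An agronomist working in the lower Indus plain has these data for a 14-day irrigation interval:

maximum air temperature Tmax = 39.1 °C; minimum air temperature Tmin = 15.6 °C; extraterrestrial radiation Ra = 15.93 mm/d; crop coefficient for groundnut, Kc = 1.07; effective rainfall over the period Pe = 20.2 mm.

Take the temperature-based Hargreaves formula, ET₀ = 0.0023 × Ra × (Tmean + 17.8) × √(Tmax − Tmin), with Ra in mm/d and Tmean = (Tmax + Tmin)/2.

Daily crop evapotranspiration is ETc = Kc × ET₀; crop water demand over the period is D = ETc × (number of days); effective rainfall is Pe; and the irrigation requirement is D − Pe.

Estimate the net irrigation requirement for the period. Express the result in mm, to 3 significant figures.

Tmean = (39.1 + 15.6)/2 = 27.35 °C
ET₀ = 0.0023 × 15.93 × (27.35 + 17.8) × √23.5 = 0.0023 × 15.93 × 45.15 × 4.8477 = 8.0193 mm/d
ETc = Kc × ET₀ = 1.07 × 8.0193 = 8.5807 mm/d
Crop demand D = ETc × 14 d = 8.5807 × 14 = 120.130 mm
D − Pe = 120.130 − 20.2 = 99.930 mm

99.9 mm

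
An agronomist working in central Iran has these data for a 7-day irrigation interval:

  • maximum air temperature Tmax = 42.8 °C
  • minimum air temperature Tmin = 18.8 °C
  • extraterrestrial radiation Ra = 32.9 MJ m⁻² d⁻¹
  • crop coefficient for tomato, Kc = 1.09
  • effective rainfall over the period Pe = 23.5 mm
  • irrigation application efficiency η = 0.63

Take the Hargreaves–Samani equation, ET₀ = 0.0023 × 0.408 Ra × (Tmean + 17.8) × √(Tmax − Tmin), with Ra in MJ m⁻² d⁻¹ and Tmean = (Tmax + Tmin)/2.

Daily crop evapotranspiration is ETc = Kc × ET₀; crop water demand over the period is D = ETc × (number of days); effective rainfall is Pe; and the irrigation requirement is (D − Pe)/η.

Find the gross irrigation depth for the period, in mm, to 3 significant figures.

51.7 mm

Tmean = (42.8 + 18.8)/2 = 30.80 °C
0.408 Ra = 0.408 × 32.9 = 13.4232 mm/d equivalent
ET₀ = 0.0023 × 13.4232 × (30.80 + 17.8) × √24.0 = 0.0023 × 13.4232 × 48.60 × 4.8990 = 7.3507 mm/d
ETc = Kc × ET₀ = 1.09 × 7.3507 = 8.0123 mm/d
Crop demand D = ETc × 7 d = 8.0123 × 7 = 56.086 mm
D − Pe = 56.086 − 23.5 = 32.586 mm
Gross irrigation = 32.586 / 0.63 = 51.724 mm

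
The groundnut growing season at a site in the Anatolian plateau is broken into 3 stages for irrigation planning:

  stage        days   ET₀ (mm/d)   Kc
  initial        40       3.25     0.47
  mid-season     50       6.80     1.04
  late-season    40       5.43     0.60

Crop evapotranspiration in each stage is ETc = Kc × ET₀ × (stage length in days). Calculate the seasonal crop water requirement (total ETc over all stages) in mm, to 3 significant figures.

initial: 0.47 × 3.25 × 40 = 61.10 mm
mid-season: 1.04 × 6.80 × 50 = 353.60 mm
late-season: 0.60 × 5.43 × 40 = 130.32 mm
Seasonal total = 545.02 mm

545 mm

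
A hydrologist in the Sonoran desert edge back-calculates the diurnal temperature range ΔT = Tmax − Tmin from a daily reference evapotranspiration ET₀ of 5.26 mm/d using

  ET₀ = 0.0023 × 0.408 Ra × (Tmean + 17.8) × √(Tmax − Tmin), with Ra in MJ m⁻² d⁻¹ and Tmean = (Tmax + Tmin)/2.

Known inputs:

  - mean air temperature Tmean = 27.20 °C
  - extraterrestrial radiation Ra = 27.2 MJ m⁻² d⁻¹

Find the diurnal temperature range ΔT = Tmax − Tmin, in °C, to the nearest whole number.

21 °C

√ΔT = ET₀ / [0.0023 × 0.408 × Ra × (Tmean+17.8)] = 5.26 / (0.0023 × 11.0976 × 45.00) = 4.5795
ΔT = 4.5795² = 20.972 °C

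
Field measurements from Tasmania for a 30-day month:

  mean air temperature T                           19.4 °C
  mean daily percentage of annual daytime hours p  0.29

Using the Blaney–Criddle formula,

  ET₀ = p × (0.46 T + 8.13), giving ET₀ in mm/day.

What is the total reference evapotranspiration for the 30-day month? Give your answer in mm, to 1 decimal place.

ET₀ = 0.29 × (0.46 × 19.4 + 8.13) = 0.29 × 17.054 = 4.9457 mm/d
Monthly total = 4.9457 × 30 = 148.371 mm

148.4 mm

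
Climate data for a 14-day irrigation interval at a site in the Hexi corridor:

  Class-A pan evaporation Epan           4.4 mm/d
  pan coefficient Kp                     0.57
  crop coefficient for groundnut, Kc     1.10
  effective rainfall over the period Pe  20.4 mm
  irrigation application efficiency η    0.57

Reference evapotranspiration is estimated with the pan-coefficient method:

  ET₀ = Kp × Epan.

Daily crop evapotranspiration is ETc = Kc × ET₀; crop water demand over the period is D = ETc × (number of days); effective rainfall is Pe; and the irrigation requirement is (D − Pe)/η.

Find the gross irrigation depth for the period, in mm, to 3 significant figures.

32.0 mm

ET₀ = 0.57 × 4.4 = 2.5080 mm/d
ETc = Kc × ET₀ = 1.10 × 2.5080 = 2.7588 mm/d
Crop demand D = ETc × 14 d = 2.7588 × 14 = 38.623 mm
D − Pe = 38.623 − 20.4 = 18.223 mm
Gross irrigation = 18.223 / 0.57 = 31.970 mm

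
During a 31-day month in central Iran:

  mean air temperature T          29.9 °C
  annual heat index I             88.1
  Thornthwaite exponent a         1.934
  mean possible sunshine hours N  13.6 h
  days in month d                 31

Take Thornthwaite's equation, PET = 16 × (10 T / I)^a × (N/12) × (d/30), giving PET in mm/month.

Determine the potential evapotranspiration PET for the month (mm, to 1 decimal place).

10T/I = 10 × 29.9 / 88.1 = 3.3939
(10T/I)^a = 3.3939^1.934 = 10.6261
Uncorrected PET = 16 × 10.6261 = 170.018 mm
Correction = (N/12)(d/30) = (13.6/12)(31/30) = 1.1711
PET = 170.018 × 1.1711 = 199.108 mm/month

199.1 mm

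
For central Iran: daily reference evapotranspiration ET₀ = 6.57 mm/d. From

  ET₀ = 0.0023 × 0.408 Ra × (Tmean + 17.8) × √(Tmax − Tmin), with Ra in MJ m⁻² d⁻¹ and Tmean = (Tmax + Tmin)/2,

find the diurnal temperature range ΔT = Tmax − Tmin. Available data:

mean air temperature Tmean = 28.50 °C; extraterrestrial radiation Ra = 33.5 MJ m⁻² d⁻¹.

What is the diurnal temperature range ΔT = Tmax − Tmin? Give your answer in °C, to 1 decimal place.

√ΔT = ET₀ / [0.0023 × 0.408 × Ra × (Tmean+17.8)] = 6.57 / (0.0023 × 13.6680 × 46.30) = 4.5139
ΔT = 4.5139² = 20.375 °C

20.4 °C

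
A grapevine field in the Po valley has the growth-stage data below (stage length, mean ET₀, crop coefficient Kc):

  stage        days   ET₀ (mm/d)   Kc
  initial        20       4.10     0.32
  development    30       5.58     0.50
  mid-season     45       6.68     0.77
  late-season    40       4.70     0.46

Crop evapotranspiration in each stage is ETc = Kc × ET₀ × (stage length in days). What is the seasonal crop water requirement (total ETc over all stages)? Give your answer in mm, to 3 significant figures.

initial: 0.32 × 4.10 × 20 = 26.24 mm
development: 0.50 × 5.58 × 30 = 83.70 mm
mid-season: 0.77 × 6.68 × 45 = 231.46 mm
late-season: 0.46 × 4.70 × 40 = 86.48 mm
Seasonal total = 427.88 mm

428 mm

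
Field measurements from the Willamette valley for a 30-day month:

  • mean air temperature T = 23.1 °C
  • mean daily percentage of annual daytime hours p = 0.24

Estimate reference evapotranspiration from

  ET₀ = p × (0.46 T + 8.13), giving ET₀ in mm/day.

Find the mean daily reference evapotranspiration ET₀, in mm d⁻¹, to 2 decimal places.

4.50 mm d⁻¹

ET₀ = 0.24 × (0.46 × 23.1 + 8.13) = 0.24 × 18.756 = 4.5014 mm/d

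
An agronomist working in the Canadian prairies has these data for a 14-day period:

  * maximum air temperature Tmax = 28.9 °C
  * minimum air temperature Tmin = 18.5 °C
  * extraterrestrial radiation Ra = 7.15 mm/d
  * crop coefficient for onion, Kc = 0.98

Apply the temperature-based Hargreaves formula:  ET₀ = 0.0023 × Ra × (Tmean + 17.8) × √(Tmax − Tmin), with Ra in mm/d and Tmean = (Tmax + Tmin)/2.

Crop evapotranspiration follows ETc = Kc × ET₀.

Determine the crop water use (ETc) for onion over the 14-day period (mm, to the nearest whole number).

Tmean = (28.9 + 18.5)/2 = 23.70 °C
ET₀ = 0.0023 × 7.15 × (23.70 + 17.8) × √10.4 = 0.0023 × 7.15 × 41.50 × 3.2249 = 2.2009 mm/d
ETc = Kc × ET₀ = 0.98 × 2.2009 = 2.1569 mm/d
Over 14 days: 2.1569 × 14 = 30.197 mm

30 mm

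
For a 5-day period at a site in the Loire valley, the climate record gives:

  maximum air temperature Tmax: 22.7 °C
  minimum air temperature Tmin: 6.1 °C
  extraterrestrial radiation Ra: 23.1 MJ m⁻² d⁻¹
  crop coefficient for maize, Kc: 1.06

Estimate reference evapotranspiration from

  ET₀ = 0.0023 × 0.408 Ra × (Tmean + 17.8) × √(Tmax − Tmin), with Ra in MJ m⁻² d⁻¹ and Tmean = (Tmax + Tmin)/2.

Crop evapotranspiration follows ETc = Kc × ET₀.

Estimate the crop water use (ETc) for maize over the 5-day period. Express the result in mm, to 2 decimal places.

Tmean = (22.7 + 6.1)/2 = 14.40 °C
0.408 Ra = 0.408 × 23.1 = 9.4248 mm/d equivalent
ET₀ = 0.0023 × 9.4248 × (14.40 + 17.8) × √16.6 = 0.0023 × 9.4248 × 32.20 × 4.0743 = 2.8439 mm/d
ETc = Kc × ET₀ = 1.06 × 2.8439 = 3.0145 mm/d
Over 5 days: 3.0145 × 5 = 15.073 mm

15.07 mm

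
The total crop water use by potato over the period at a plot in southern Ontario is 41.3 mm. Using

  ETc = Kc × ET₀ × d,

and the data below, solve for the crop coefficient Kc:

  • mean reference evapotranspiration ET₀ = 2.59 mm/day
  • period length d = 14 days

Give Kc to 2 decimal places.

1.14

ETc = Kc × ET₀ × d  ⇒  Kc = ETc / (ET₀ × d)
Kc = 41.3 / (2.59 × 14) = 41.3 / 36.26 = 1.1390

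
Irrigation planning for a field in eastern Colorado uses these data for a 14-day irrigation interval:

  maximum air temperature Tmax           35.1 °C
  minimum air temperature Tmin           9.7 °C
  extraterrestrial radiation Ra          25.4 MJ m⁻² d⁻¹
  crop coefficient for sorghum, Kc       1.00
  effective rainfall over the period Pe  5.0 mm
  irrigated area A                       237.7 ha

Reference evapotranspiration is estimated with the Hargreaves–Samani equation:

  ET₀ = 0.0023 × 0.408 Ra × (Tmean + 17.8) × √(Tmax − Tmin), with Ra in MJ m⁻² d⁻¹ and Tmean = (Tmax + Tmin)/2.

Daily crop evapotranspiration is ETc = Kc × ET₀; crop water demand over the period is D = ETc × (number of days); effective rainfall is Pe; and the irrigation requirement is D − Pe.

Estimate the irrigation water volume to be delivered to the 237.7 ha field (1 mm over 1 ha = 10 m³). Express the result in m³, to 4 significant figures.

148800 m³

Tmean = (35.1 + 9.7)/2 = 22.40 °C
0.408 Ra = 0.408 × 25.4 = 10.3632 mm/d equivalent
ET₀ = 0.0023 × 10.3632 × (22.40 + 17.8) × √25.4 = 0.0023 × 10.3632 × 40.20 × 5.0398 = 4.8290 mm/d
ETc = Kc × ET₀ = 1.00 × 4.8290 = 4.8290 mm/d
Crop demand D = ETc × 14 d = 4.8290 × 14 = 67.606 mm
D − Pe = 67.606 − 5.0 = 62.606 mm
Volume = 62.606 mm × 237.7 ha × 10 = 148814.5 m³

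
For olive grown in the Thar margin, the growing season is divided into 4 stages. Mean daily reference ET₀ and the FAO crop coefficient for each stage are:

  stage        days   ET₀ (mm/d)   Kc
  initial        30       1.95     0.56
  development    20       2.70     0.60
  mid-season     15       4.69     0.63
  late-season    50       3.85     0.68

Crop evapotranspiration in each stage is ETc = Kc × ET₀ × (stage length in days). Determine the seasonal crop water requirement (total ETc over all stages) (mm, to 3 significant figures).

initial: 0.56 × 1.95 × 30 = 32.76 mm
development: 0.60 × 2.70 × 20 = 32.40 mm
mid-season: 0.63 × 4.69 × 15 = 44.32 mm
late-season: 0.68 × 3.85 × 50 = 130.90 mm
Seasonal total = 240.38 mm

240 mm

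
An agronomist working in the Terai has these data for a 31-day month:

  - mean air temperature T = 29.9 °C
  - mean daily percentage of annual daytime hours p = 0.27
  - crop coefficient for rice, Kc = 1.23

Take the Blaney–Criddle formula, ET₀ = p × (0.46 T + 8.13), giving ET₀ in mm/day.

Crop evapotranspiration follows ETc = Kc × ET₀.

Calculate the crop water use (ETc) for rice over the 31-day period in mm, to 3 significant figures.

ET₀ = 0.27 × (0.46 × 29.9 + 8.13) = 0.27 × 21.884 = 5.9087 mm/d
ETc = Kc × ET₀ = 1.23 × 5.9087 = 7.2677 mm/d
Over 31 days: 7.2677 × 31 = 225.299 mm

225 mm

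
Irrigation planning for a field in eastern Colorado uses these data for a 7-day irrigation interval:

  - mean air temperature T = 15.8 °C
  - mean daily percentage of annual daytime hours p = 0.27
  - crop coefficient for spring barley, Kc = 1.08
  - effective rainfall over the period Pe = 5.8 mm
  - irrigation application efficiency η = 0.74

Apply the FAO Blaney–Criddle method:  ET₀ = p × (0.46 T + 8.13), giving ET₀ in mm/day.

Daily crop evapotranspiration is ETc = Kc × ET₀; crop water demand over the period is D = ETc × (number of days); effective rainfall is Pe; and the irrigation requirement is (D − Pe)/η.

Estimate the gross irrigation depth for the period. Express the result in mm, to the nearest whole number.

35 mm

ET₀ = 0.27 × (0.46 × 15.8 + 8.13) = 0.27 × 15.398 = 4.1575 mm/d
ETc = Kc × ET₀ = 1.08 × 4.1575 = 4.4901 mm/d
Crop demand D = ETc × 7 d = 4.4901 × 7 = 31.431 mm
D − Pe = 31.431 − 5.8 = 25.631 mm
Gross irrigation = 25.631 / 0.74 = 34.636 mm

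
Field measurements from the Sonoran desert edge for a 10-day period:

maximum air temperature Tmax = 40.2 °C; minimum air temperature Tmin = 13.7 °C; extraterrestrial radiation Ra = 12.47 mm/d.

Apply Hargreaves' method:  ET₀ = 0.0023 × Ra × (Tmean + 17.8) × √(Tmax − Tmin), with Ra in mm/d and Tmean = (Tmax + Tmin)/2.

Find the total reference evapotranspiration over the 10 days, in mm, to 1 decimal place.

66.1 mm

Tmean = (40.2 + 13.7)/2 = 26.95 °C
ET₀ = 0.0023 × 12.47 × (26.95 + 17.8) × √26.5 = 0.0023 × 12.47 × 44.75 × 5.1478 = 6.6071 mm/d
Over 10 days: 6.6071 × 10 = 66.071 mm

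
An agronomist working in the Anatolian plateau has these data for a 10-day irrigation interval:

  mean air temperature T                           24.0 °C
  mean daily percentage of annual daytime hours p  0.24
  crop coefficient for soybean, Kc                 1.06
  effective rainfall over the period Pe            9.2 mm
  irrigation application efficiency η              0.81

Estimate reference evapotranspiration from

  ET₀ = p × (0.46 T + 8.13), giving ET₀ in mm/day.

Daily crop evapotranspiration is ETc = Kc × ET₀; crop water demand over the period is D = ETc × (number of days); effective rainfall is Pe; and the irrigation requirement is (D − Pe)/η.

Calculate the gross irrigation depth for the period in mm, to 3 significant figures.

ET₀ = 0.24 × (0.46 × 24.0 + 8.13) = 0.24 × 19.170 = 4.6008 mm/d
ETc = Kc × ET₀ = 1.06 × 4.6008 = 4.8768 mm/d
Crop demand D = ETc × 10 d = 4.8768 × 10 = 48.768 mm
D − Pe = 48.768 − 9.2 = 39.568 mm
Gross irrigation = 39.568 / 0.81 = 48.849 mm

48.8 mm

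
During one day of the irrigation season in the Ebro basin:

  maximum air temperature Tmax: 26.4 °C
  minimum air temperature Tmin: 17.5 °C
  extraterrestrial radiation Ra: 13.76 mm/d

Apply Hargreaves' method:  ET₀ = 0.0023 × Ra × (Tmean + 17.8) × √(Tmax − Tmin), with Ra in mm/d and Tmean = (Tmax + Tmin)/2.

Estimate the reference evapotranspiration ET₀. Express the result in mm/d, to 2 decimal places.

3.75 mm/d

Tmean = (26.4 + 17.5)/2 = 21.95 °C
ET₀ = 0.0023 × 13.76 × (21.95 + 17.8) × √8.9 = 0.0023 × 13.76 × 39.75 × 2.9833 = 3.7530 mm/d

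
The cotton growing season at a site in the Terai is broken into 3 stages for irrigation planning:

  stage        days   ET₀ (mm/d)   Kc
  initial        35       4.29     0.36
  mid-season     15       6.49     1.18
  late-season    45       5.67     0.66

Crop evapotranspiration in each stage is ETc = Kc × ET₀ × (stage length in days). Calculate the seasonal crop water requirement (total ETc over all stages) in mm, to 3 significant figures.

initial: 0.36 × 4.29 × 35 = 54.05 mm
mid-season: 1.18 × 6.49 × 15 = 114.87 mm
late-season: 0.66 × 5.67 × 45 = 168.40 mm
Seasonal total = 337.32 mm

337 mm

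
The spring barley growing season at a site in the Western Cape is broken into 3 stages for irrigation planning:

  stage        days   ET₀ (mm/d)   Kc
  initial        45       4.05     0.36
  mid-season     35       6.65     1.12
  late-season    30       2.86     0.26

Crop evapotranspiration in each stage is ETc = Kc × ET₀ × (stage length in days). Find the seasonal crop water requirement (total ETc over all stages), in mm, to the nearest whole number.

349 mm

initial: 0.36 × 4.05 × 45 = 65.61 mm
mid-season: 1.12 × 6.65 × 35 = 260.68 mm
late-season: 0.26 × 2.86 × 30 = 22.31 mm
Seasonal total = 348.60 mm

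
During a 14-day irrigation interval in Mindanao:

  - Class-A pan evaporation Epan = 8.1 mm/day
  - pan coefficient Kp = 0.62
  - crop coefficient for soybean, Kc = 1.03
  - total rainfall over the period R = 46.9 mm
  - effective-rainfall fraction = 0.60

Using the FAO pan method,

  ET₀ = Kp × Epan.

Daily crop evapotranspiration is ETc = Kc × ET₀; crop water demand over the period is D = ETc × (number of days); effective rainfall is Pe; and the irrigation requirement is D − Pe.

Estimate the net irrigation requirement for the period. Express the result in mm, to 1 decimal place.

44.3 mm

ET₀ = 0.62 × 8.1 = 5.0220 mm/d
ETc = Kc × ET₀ = 1.03 × 5.0220 = 5.1727 mm/d
Crop demand D = ETc × 14 d = 5.1727 × 14 = 72.418 mm
Pe = 0.60 × 46.9 = 28.140 mm
D − Pe = 72.418 − 28.140 = 44.278 mm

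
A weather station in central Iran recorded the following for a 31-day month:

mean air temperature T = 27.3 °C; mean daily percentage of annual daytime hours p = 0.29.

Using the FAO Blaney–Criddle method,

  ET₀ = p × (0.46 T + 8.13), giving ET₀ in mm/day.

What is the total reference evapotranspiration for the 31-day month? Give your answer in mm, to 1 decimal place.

ET₀ = 0.29 × (0.46 × 27.3 + 8.13) = 0.29 × 20.688 = 5.9995 mm/d
Monthly total = 5.9995 × 31 = 185.985 mm

186.0 mm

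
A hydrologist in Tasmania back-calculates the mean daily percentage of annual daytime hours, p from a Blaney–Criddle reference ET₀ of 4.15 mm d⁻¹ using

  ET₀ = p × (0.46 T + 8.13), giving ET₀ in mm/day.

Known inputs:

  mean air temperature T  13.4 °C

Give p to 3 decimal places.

p = ET₀ / (0.46 T + 8.13) = 4.15 / (0.46 × 13.4 + 8.13) = 4.15 / 14.294 = 0.2903

0.290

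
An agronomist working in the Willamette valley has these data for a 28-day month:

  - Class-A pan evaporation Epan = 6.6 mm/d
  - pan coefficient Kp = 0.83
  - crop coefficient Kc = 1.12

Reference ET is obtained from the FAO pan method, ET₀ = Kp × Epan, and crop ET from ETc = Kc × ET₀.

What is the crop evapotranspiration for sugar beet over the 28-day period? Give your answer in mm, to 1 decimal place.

ET₀ = 0.83 × 6.6 = 5.4780 mm/d
ETc = Kc × ET₀ = 1.12 × 5.4780 = 6.1354 mm/d
Over 28 days: 6.1354 × 28 = 171.791 mm

171.8 mm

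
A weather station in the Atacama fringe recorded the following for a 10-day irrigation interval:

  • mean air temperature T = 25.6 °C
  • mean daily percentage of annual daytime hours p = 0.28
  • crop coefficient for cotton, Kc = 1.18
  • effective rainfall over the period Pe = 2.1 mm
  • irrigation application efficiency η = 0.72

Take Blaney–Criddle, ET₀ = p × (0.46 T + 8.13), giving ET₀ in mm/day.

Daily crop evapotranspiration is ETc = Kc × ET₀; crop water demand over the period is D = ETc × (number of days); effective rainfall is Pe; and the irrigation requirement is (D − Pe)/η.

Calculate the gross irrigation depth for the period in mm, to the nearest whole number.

88 mm

ET₀ = 0.28 × (0.46 × 25.6 + 8.13) = 0.28 × 19.906 = 5.5737 mm/d
ETc = Kc × ET₀ = 1.18 × 5.5737 = 6.5770 mm/d
Crop demand D = ETc × 10 d = 6.5770 × 10 = 65.770 mm
D − Pe = 65.770 − 2.1 = 63.670 mm
Gross irrigation = 63.670 / 0.72 = 88.431 mm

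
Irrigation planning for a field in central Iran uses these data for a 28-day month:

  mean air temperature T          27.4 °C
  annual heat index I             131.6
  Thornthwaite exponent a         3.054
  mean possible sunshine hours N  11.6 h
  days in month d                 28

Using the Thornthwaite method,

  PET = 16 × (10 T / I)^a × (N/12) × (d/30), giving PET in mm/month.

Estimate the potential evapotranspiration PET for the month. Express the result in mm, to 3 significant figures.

10T/I = 10 × 27.4 / 131.6 = 2.0821
(10T/I)^a = 2.0821^3.054 = 9.3908
Uncorrected PET = 16 × 9.3908 = 150.253 mm
Correction = (N/12)(d/30) = (11.6/12)(28/30) = 0.9022
PET = 150.253 × 0.9022 = 135.558 mm/month

136 mm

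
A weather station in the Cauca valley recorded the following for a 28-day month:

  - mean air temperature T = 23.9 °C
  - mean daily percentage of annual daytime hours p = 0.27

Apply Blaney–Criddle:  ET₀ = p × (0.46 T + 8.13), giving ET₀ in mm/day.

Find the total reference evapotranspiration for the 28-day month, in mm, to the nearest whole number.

145 mm

ET₀ = 0.27 × (0.46 × 23.9 + 8.13) = 0.27 × 19.124 = 5.1635 mm/d
Monthly total = 5.1635 × 28 = 144.578 mm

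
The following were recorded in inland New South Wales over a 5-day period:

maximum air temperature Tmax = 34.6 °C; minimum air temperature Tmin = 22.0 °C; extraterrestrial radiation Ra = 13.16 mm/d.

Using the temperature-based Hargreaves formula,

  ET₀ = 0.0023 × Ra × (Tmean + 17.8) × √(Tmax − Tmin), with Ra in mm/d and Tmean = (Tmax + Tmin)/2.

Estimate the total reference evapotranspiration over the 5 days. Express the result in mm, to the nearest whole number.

25 mm

Tmean = (34.6 + 22.0)/2 = 28.30 °C
ET₀ = 0.0023 × 13.16 × (28.30 + 17.8) × √12.6 = 0.0023 × 13.16 × 46.10 × 3.5496 = 4.9530 mm/d
Over 5 days: 4.9530 × 5 = 24.765 mm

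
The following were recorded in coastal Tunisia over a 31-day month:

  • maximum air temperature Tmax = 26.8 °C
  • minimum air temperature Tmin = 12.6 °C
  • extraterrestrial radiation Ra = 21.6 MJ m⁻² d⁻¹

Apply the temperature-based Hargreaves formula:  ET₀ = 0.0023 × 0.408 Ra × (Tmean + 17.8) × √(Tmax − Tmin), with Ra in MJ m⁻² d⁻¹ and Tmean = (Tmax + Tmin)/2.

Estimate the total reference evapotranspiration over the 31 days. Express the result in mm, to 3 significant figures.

88.8 mm

Tmean = (26.8 + 12.6)/2 = 19.70 °C
0.408 Ra = 0.408 × 21.6 = 8.8128 mm/d equivalent
ET₀ = 0.0023 × 8.8128 × (19.70 + 17.8) × √14.2 = 0.0023 × 8.8128 × 37.50 × 3.7683 = 2.8643 mm/d
Over 31 days: 2.8643 × 31 = 88.793 mm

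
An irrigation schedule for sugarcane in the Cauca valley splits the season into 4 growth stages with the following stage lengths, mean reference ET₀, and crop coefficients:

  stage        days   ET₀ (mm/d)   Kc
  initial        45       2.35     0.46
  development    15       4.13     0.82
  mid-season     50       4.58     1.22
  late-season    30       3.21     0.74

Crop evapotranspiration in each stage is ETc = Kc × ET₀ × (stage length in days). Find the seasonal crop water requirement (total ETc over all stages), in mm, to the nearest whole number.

initial: 0.46 × 2.35 × 45 = 48.65 mm
development: 0.82 × 4.13 × 15 = 50.80 mm
mid-season: 1.22 × 4.58 × 50 = 279.38 mm
late-season: 0.74 × 3.21 × 30 = 71.26 mm
Seasonal total = 450.09 mm

450 mm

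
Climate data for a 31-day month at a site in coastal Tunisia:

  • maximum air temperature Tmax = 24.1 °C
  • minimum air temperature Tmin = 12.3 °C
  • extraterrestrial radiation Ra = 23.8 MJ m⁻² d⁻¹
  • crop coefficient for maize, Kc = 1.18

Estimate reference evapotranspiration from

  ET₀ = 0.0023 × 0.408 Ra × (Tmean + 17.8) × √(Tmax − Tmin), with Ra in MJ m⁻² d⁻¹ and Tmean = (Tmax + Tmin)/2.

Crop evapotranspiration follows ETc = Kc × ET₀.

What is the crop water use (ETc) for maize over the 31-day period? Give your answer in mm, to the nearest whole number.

101 mm

Tmean = (24.1 + 12.3)/2 = 18.20 °C
0.408 Ra = 0.408 × 23.8 = 9.7104 mm/d equivalent
ET₀ = 0.0023 × 9.7104 × (18.20 + 17.8) × √11.8 = 0.0023 × 9.7104 × 36.00 × 3.4351 = 2.7619 mm/d
ETc = Kc × ET₀ = 1.18 × 2.7619 = 3.2590 mm/d
Over 31 days: 3.2590 × 31 = 101.029 mm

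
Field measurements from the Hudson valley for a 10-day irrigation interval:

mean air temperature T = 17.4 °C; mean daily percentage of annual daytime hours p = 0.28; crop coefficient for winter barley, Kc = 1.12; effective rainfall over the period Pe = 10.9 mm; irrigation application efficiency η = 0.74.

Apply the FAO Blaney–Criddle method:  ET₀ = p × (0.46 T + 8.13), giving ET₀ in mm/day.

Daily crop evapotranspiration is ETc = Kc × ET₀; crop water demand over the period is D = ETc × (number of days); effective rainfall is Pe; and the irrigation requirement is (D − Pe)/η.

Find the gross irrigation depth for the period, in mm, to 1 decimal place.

ET₀ = 0.28 × (0.46 × 17.4 + 8.13) = 0.28 × 16.134 = 4.5175 mm/d
ETc = Kc × ET₀ = 1.12 × 4.5175 = 5.0596 mm/d
Crop demand D = ETc × 10 d = 5.0596 × 10 = 50.596 mm
D − Pe = 50.596 − 10.9 = 39.696 mm
Gross irrigation = 39.696 / 0.74 = 53.643 mm

53.6 mm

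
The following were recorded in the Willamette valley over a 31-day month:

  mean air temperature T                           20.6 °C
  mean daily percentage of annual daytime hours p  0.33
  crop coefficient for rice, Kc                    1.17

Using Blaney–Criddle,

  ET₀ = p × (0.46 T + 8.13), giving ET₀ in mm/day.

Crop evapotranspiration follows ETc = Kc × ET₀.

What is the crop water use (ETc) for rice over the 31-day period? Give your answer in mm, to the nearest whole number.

211 mm

ET₀ = 0.33 × (0.46 × 20.6 + 8.13) = 0.33 × 17.606 = 5.8100 mm/d
ETc = Kc × ET₀ = 1.17 × 5.8100 = 6.7977 mm/d
Over 31 days: 6.7977 × 31 = 210.729 mm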